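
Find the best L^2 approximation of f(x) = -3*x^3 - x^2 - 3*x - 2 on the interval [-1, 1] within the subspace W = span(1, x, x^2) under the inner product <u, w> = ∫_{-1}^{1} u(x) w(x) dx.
g(x) = -x^2 - 24*x/5 - 2

The best approximation g ∈ W is the orthogonal projection of f onto W. Writing g = a_0 + a_1 x + a_2 x^2, the coefficients solve the normal equations G · a = b where
  G_{ij} = <φ_i, φ_j> and b_i = <f, φ_i>, with φ_0 = 1, φ_1 = x, φ_2 = x^2.
G =
  [2, 0, 2/3]
  [0, 2/3, 0]
  [2/3, 0, 2/5],
b = (-14/3, -16/5, -26/15).
Solving gives a_0 = -2, a_1 = -24/5, a_2 = -1, so
  g(x) = -x^2 - 24*x/5 - 2.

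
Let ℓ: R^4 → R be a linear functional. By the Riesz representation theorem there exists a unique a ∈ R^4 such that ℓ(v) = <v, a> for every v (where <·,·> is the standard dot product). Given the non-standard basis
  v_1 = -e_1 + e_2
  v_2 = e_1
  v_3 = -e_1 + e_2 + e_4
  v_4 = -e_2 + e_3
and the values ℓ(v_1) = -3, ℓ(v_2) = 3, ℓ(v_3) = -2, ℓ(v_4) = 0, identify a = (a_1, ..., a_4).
a = (3, 0, 0, 1)

Write a = (a_1, ..., a_4) in the standard basis. For each basis vector v_i, ℓ(v_i) = <v_i, a> is a linear equation in the a_j's. Collect the n equations into a matrix system V a = ℓ, where row i of V is v_i (expressed in the standard basis). Since V is invertible (lower-triangular with 1s on the diagonal, up to permutation), solve by back-substitution:
  V =
[[-1, 1, 0, 0],
 [1, 0, 0, 0],
 [-1, 1, 0, 1],
 [0, -1, 1, 0]]
  V a = (-3, 3, -2, 0)
Solving gives a = (3, 0, 0, 1).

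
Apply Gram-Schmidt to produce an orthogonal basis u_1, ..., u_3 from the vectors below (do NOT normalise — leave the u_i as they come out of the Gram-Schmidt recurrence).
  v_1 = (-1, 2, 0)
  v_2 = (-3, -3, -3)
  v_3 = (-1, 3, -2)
Orthogonal basis:
  u_1 = (-1, 2, 0)
  u_2 = (-18/5, -9/5, -3)
  u_3 = (1, 1/2, -3/2)

Apply the Gram-Schmidt recurrence
  u_1 = v_1
  u_i = v_i − Σ_{j<i} ((v_i · u_j) / (u_j · u_j)) · u_j.

Step by step this gives:
  u_1 = (-1, 2, 0)
  u_2 = (-18/5, -9/5, -3)
  u_3 = (1, 1/2, -3/2)

Orthogonality check:
  u_2 · u_1 = 0 (should be 0)
  u_3 · u_1 = 0 (should be 0)
  u_3 · u_2 = 0 (should be 0)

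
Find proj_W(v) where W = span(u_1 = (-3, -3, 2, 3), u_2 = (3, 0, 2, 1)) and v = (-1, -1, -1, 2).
proj_W(v) = (-621/430, -201/215, 61/215, 329/430)

Set up U = [u_1 | ... | u_2] ∈ R^(4×2). The projector onto W = col(U) is P = U (U^T U)^(-1) U^T.
Compute U^T U =
  [31, -2]
  [-2, 14],
and U^T v = (10, -3).
Solve U^T U · c = U^T v for the coefficients: c = (67/215, -73/430). The projection is proj_W(v) = U c.
Check: (v - proj_W(v)) · u_1 = 0  (should be 0).
Check: (v - proj_W(v)) · u_2 = 0  (should be 0).
Result: proj_W(v) = (-621/430, -201/215, 61/215, 329/430).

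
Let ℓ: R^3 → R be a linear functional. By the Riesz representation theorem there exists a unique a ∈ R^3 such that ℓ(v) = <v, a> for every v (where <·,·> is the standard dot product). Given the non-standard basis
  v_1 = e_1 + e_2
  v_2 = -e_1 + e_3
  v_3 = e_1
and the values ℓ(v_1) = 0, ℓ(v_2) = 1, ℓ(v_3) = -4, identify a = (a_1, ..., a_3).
a = (-4, 4, -3)

Write a = (a_1, ..., a_3) in the standard basis. For each basis vector v_i, ℓ(v_i) = <v_i, a> is a linear equation in the a_j's. Collect the n equations into a matrix system V a = ℓ, where row i of V is v_i (expressed in the standard basis). Since V is invertible (lower-triangular with 1s on the diagonal, up to permutation), solve by back-substitution:
  V =
[[1, 1, 0],
 [-1, 0, 1],
 [1, 0, 0]]
  V a = (0, 1, -4)
Solving gives a = (-4, 4, -3).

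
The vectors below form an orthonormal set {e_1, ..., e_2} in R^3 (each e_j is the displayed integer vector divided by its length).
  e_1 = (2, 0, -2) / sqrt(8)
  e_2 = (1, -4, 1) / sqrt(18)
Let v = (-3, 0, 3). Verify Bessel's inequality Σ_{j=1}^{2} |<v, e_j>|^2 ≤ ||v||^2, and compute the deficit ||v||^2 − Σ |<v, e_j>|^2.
Σ |<v, e_j>|^2 = 18; ||v||^2 = 18; deficit = 0

Write each e_j = u_j / sqrt(<u_j, u_j>) where u_j is the displayed integer vector. Then <v, e_j> = <v, u_j> / sqrt(<u_j, u_j>), so |<v, e_j>|^2 = <v, u_j>^2 / <u_j, u_j>.
Coefficients: <v, e_1> = -12/sqrt(8), <v, e_2> = 0/sqrt(18).
Square and sum: Σ |<v, e_j>|^2 = 18.
Compute ||v||^2 = v·v = 18.
Deficit = 18 − 18 = 0 ≥ 0, confirming Bessel's inequality. (The deficit equals ||v − Σ <v,e_j> e_j||^2, the squared distance from v to span{e_j}.)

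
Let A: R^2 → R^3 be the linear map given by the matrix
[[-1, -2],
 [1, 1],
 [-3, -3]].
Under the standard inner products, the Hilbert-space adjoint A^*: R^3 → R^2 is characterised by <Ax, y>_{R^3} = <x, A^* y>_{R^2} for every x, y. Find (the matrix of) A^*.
A^* = A^T =
[[-1, 1, -3],
 [-2, 1, -3]]

For real matrices with standard dot products, the defining identity <Ax, y> = <x, A^* y> gives (Ax)^T y = x^T (A^*) y, i.e. x^T A^T y = x^T (A^*) y. Since this holds for all x, y, we must have A^* = A^T. Therefore
A^* =
[[-1, 1, -3],
 [-2, 1, -3]].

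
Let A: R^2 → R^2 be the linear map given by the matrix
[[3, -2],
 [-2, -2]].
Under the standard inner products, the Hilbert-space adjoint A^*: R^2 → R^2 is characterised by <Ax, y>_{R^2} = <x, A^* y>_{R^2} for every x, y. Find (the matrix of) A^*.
A^* = A^T =
[[3, -2],
 [-2, -2]]

For real matrices with standard dot products, the defining identity <Ax, y> = <x, A^* y> gives (Ax)^T y = x^T (A^*) y, i.e. x^T A^T y = x^T (A^*) y. Since this holds for all x, y, we must have A^* = A^T. Therefore
A^* =
[[3, -2],
 [-2, -2]].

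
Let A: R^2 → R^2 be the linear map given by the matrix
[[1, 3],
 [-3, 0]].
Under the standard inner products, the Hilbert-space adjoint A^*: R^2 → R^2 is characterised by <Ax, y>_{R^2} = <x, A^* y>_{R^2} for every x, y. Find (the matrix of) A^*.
A^* = A^T =
[[1, -3],
 [3, 0]]

For real matrices with standard dot products, the defining identity <Ax, y> = <x, A^* y> gives (Ax)^T y = x^T (A^*) y, i.e. x^T A^T y = x^T (A^*) y. Since this holds for all x, y, we must have A^* = A^T. Therefore
A^* =
[[1, -3],
 [3, 0]].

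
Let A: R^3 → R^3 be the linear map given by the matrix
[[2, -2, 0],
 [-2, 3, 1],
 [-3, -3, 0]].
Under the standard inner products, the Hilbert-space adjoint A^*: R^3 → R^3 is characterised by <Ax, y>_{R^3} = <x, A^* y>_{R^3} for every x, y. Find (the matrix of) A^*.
A^* = A^T =
[[2, -2, -3],
 [-2, 3, -3],
 [0, 1, 0]]

For real matrices with standard dot products, the defining identity <Ax, y> = <x, A^* y> gives (Ax)^T y = x^T (A^*) y, i.e. x^T A^T y = x^T (A^*) y. Since this holds for all x, y, we must have A^* = A^T. Therefore
A^* =
[[2, -2, -3],
 [-2, 3, -3],
 [0, 1, 0]].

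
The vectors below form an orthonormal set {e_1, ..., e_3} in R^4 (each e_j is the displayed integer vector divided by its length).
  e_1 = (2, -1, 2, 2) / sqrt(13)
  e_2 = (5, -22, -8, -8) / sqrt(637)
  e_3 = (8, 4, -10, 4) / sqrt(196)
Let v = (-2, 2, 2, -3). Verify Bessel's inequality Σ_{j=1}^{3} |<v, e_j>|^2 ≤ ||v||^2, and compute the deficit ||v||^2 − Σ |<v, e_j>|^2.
Σ |<v, e_j>|^2 = 804/49; ||v||^2 = 21; deficit = 225/49

Write each e_j = u_j / sqrt(<u_j, u_j>) where u_j is the displayed integer vector. Then <v, e_j> = <v, u_j> / sqrt(<u_j, u_j>), so |<v, e_j>|^2 = <v, u_j>^2 / <u_j, u_j>.
Coefficients: <v, e_1> = -8/sqrt(13), <v, e_2> = -46/sqrt(637), <v, e_3> = -40/sqrt(196).
Square and sum: Σ |<v, e_j>|^2 = 804/49.
Compute ||v||^2 = v·v = 21.
Deficit = 21 − 804/49 = 225/49 ≥ 0, confirming Bessel's inequality. (The deficit equals ||v − Σ <v,e_j> e_j||^2, the squared distance from v to span{e_j}.)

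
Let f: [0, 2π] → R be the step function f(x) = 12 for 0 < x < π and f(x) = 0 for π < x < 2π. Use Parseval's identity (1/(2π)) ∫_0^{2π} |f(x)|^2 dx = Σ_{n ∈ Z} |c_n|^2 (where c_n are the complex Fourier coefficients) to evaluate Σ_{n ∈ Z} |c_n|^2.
Σ |c_n|^2 = 72

Parseval equates the L^2 energy of f (normalised by 1/(2π)) with the ℓ^2 sum of its Fourier coefficients: (1/(2π)) ∫_0^{2π} |f|^2 = Σ |c_n|^2.
Compute the left side: (1/(2π)) [∫_0^π 12^2 dx + ∫_π^{2π} 0^2 dx] = (1/(2π)) · (144π + 0π) = (144 + 0)/2 = 72.
So Σ_{n ∈ Z} |c_n|^2 = 72.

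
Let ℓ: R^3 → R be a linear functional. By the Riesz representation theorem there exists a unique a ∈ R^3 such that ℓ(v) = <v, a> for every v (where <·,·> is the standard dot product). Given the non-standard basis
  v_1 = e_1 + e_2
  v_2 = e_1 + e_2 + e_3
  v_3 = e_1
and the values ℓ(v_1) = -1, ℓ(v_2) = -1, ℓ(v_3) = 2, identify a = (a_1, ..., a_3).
a = (2, -3, 0)

Write a = (a_1, ..., a_3) in the standard basis. For each basis vector v_i, ℓ(v_i) = <v_i, a> is a linear equation in the a_j's. Collect the n equations into a matrix system V a = ℓ, where row i of V is v_i (expressed in the standard basis). Since V is invertible (lower-triangular with 1s on the diagonal, up to permutation), solve by back-substitution:
  V =
[[1, 1, 0],
 [1, 1, 1],
 [1, 0, 0]]
  V a = (-1, -1, 2)
Solving gives a = (2, -3, 0).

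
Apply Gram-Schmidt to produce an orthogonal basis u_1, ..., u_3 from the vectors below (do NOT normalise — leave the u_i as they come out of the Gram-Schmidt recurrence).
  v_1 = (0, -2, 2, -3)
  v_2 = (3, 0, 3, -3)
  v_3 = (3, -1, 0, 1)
Orthogonal basis:
  u_1 = (0, -2, 2, -3)
  u_2 = (3, 30/17, 21/17, -6/17)
  u_3 = (3/2, -2, -1/2, 1)

Apply the Gram-Schmidt recurrence
  u_1 = v_1
  u_i = v_i − Σ_{j<i} ((v_i · u_j) / (u_j · u_j)) · u_j.

Step by step this gives:
  u_1 = (0, -2, 2, -3)
  u_2 = (3, 30/17, 21/17, -6/17)
  u_3 = (3/2, -2, -1/2, 1)

Orthogonality check:
  u_2 · u_1 = 0 (should be 0)
  u_3 · u_1 = 0 (should be 0)
  u_3 · u_2 = 0 (should be 0)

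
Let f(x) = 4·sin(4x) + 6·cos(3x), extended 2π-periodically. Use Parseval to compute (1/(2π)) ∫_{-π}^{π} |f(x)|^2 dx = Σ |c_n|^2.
Σ |c_n|^2 = 26

Expand |f|^2 and use orthogonality of {sin(nx), cos(mx)} on [-π, π]:
  ∫_{-π}^{π} sin(nx)^2 dx = π, ∫ cos(mx)^2 dx = π, and cross terms integrate to 0.
So ∫_{-π}^{π} f(x)^2 dx = 4^2 · π + 6^2 · π = (16 + 36)π.
Divide by 2π: (16 + 36)/2 = 26.
By Parseval, this equals Σ |c_n|^2.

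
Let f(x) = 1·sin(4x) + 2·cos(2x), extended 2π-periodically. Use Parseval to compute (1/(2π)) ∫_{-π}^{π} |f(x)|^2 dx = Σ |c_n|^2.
Σ |c_n|^2 = 5/2

Expand |f|^2 and use orthogonality of {sin(nx), cos(mx)} on [-π, π]:
  ∫_{-π}^{π} sin(nx)^2 dx = π, ∫ cos(mx)^2 dx = π, and cross terms integrate to 0.
So ∫_{-π}^{π} f(x)^2 dx = 1^2 · π + 2^2 · π = (1 + 4)π.
Divide by 2π: (1 + 4)/2 = 5/2.
By Parseval, this equals Σ |c_n|^2.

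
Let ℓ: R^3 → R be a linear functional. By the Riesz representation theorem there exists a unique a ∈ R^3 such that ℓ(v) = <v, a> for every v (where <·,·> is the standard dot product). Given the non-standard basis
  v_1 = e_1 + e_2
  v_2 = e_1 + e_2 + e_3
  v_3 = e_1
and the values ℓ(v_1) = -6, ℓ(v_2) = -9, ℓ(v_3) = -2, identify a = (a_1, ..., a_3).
a = (-2, -4, -3)

Write a = (a_1, ..., a_3) in the standard basis. For each basis vector v_i, ℓ(v_i) = <v_i, a> is a linear equation in the a_j's. Collect the n equations into a matrix system V a = ℓ, where row i of V is v_i (expressed in the standard basis). Since V is invertible (lower-triangular with 1s on the diagonal, up to permutation), solve by back-substitution:
  V =
[[1, 1, 0],
 [1, 1, 1],
 [1, 0, 0]]
  V a = (-6, -9, -2)
Solving gives a = (-2, -4, -3).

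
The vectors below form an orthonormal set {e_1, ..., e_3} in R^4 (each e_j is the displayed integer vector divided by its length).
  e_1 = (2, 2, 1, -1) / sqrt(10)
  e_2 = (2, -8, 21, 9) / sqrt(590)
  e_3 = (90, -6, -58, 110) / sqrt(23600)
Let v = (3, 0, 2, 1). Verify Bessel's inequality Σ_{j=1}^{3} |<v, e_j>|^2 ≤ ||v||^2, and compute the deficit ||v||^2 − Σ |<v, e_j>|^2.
Σ |<v, e_j>|^2 = 334/25; ||v||^2 = 14; deficit = 16/25

Write each e_j = u_j / sqrt(<u_j, u_j>) where u_j is the displayed integer vector. Then <v, e_j> = <v, u_j> / sqrt(<u_j, u_j>), so |<v, e_j>|^2 = <v, u_j>^2 / <u_j, u_j>.
Coefficients: <v, e_1> = 7/sqrt(10), <v, e_2> = 57/sqrt(590), <v, e_3> = 264/sqrt(23600).
Square and sum: Σ |<v, e_j>|^2 = 334/25.
Compute ||v||^2 = v·v = 14.
Deficit = 14 − 334/25 = 16/25 ≥ 0, confirming Bessel's inequality. (The deficit equals ||v − Σ <v,e_j> e_j||^2, the squared distance from v to span{e_j}.)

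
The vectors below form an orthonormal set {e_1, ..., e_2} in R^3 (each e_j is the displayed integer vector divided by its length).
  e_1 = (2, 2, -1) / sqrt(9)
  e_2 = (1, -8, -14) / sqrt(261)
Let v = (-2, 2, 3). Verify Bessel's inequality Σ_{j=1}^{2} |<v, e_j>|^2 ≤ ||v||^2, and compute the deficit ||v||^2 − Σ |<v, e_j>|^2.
Σ |<v, e_j>|^2 = 429/29; ||v||^2 = 17; deficit = 64/29

Write each e_j = u_j / sqrt(<u_j, u_j>) where u_j is the displayed integer vector. Then <v, e_j> = <v, u_j> / sqrt(<u_j, u_j>), so |<v, e_j>|^2 = <v, u_j>^2 / <u_j, u_j>.
Coefficients: <v, e_1> = -3/sqrt(9), <v, e_2> = -60/sqrt(261).
Square and sum: Σ |<v, e_j>|^2 = 429/29.
Compute ||v||^2 = v·v = 17.
Deficit = 17 − 429/29 = 64/29 ≥ 0, confirming Bessel's inequality. (The deficit equals ||v − Σ <v,e_j> e_j||^2, the squared distance from v to span{e_j}.)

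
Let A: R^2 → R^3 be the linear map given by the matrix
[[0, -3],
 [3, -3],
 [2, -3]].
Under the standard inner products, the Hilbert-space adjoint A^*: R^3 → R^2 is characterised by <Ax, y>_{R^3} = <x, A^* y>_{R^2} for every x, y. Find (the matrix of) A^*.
A^* = A^T =
[[0, 3, 2],
 [-3, -3, -3]]

For real matrices with standard dot products, the defining identity <Ax, y> = <x, A^* y> gives (Ax)^T y = x^T (A^*) y, i.e. x^T A^T y = x^T (A^*) y. Since this holds for all x, y, we must have A^* = A^T. Therefore
A^* =
[[0, 3, 2],
 [-3, -3, -3]].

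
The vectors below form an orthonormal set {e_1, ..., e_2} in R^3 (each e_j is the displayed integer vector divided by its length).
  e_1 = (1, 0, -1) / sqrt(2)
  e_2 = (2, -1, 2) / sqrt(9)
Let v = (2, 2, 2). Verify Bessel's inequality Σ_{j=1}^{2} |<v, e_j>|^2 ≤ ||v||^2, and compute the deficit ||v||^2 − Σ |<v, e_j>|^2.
Σ |<v, e_j>|^2 = 4; ||v||^2 = 12; deficit = 8

Write each e_j = u_j / sqrt(<u_j, u_j>) where u_j is the displayed integer vector. Then <v, e_j> = <v, u_j> / sqrt(<u_j, u_j>), so |<v, e_j>|^2 = <v, u_j>^2 / <u_j, u_j>.
Coefficients: <v, e_1> = 0/sqrt(2), <v, e_2> = 6/sqrt(9).
Square and sum: Σ |<v, e_j>|^2 = 4.
Compute ||v||^2 = v·v = 12.
Deficit = 12 − 4 = 8 ≥ 0, confirming Bessel's inequality. (The deficit equals ||v − Σ <v,e_j> e_j||^2, the squared distance from v to span{e_j}.)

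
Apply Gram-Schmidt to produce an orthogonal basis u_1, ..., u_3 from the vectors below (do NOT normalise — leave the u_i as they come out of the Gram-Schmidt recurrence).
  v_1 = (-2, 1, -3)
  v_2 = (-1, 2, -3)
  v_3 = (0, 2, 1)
Orthogonal basis:
  u_1 = (-2, 1, -3)
  u_2 = (6/7, 15/14, -3/14)
  u_3 = (-1, 1, 1)

Apply the Gram-Schmidt recurrence
  u_1 = v_1
  u_i = v_i − Σ_{j<i} ((v_i · u_j) / (u_j · u_j)) · u_j.

Step by step this gives:
  u_1 = (-2, 1, -3)
  u_2 = (6/7, 15/14, -3/14)
  u_3 = (-1, 1, 1)

Orthogonality check:
  u_2 · u_1 = 0 (should be 0)
  u_3 · u_1 = 0 (should be 0)
  u_3 · u_2 = 0 (should be 0)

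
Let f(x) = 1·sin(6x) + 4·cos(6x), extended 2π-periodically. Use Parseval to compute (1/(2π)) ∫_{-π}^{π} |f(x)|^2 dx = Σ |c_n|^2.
Σ |c_n|^2 = 17/2

Expand |f|^2 and use orthogonality of {sin(nx), cos(mx)} on [-π, π]:
  ∫_{-π}^{π} sin(nx)^2 dx = π, ∫ cos(mx)^2 dx = π, and cross terms integrate to 0.
So ∫_{-π}^{π} f(x)^2 dx = 1^2 · π + 4^2 · π = (1 + 16)π.
Divide by 2π: (1 + 16)/2 = 17/2.
By Parseval, this equals Σ |c_n|^2.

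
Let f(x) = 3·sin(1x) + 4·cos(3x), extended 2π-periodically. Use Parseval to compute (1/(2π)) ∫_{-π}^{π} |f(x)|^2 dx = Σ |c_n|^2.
Σ |c_n|^2 = 25/2

Expand |f|^2 and use orthogonality of {sin(nx), cos(mx)} on [-π, π]:
  ∫_{-π}^{π} sin(nx)^2 dx = π, ∫ cos(mx)^2 dx = π, and cross terms integrate to 0.
So ∫_{-π}^{π} f(x)^2 dx = 3^2 · π + 4^2 · π = (9 + 16)π.
Divide by 2π: (9 + 16)/2 = 25/2.
By Parseval, this equals Σ |c_n|^2.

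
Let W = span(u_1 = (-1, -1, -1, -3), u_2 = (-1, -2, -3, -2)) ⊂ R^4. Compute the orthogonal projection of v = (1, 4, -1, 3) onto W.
proj_W(v) = (13/12, 11/12, 3/4, 41/12)

Set up U = [u_1 | ... | u_2] ∈ R^(4×2). The projector onto W = col(U) is P = U (U^T U)^(-1) U^T.
Compute U^T U =
  [12, 12]
  [12, 18],
and U^T v = (-13, -12).
Solve U^T U · c = U^T v for the coefficients: c = (-5/4, 1/6). The projection is proj_W(v) = U c.
Check: (v - proj_W(v)) · u_1 = 0  (should be 0).
Check: (v - proj_W(v)) · u_2 = 0  (should be 0).
Result: proj_W(v) = (13/12, 11/12, 3/4, 41/12).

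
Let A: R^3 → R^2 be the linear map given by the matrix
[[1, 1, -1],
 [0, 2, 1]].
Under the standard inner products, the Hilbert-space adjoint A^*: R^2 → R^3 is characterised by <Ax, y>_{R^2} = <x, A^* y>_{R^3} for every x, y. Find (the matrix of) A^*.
A^* = A^T =
[[1, 0],
 [1, 2],
 [-1, 1]]

For real matrices with standard dot products, the defining identity <Ax, y> = <x, A^* y> gives (Ax)^T y = x^T (A^*) y, i.e. x^T A^T y = x^T (A^*) y. Since this holds for all x, y, we must have A^* = A^T. Therefore
A^* =
[[1, 0],
 [1, 2],
 [-1, 1]].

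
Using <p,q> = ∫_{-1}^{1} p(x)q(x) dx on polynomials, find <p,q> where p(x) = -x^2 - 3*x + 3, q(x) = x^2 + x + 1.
<p,q> = 74/15

Expand the product: p(x)·q(x) = -x^4 - 4*x^3 - x^2 + 3.
∫_{-1}^{1} of each monomial x^k gives [2/(k+1) if k even, 0 if k odd]. Integrating term-by-term (or equivalently evaluating the antiderivative F(x) = -x^5/5 - x^4 - x^3/3 + 3*x at the endpoints):
  F(1) − F(−1) = 22/15 − (-52/15) = 74/15.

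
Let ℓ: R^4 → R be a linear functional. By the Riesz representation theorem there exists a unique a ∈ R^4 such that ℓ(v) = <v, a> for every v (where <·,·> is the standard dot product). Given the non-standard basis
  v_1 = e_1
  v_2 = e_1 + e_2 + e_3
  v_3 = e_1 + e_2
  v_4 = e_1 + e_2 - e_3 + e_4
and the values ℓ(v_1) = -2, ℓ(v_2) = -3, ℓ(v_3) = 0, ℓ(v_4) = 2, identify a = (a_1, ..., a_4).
a = (-2, 2, -3, -1)

Write a = (a_1, ..., a_4) in the standard basis. For each basis vector v_i, ℓ(v_i) = <v_i, a> is a linear equation in the a_j's. Collect the n equations into a matrix system V a = ℓ, where row i of V is v_i (expressed in the standard basis). Since V is invertible (lower-triangular with 1s on the diagonal, up to permutation), solve by back-substitution:
  V =
[[1, 0, 0, 0],
 [1, 1, 1, 0],
 [1, 1, 0, 0],
 [1, 1, -1, 1]]
  V a = (-2, -3, 0, 2)
Solving gives a = (-2, 2, -3, -1).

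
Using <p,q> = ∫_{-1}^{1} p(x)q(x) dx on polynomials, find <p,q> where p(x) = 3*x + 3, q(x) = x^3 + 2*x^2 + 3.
<p,q> = 116/5

Expand the product: p(x)·q(x) = 3*x^4 + 9*x^3 + 6*x^2 + 9*x + 9.
∫_{-1}^{1} of each monomial x^k gives [2/(k+1) if k even, 0 if k odd]. Integrating term-by-term (or equivalently evaluating the antiderivative F(x) = 3*x^5/5 + 9*x^4/4 + 2*x^3 + 9*x^2/2 + 9*x at the endpoints):
  F(1) − F(−1) = 367/20 − (-97/20) = 116/5.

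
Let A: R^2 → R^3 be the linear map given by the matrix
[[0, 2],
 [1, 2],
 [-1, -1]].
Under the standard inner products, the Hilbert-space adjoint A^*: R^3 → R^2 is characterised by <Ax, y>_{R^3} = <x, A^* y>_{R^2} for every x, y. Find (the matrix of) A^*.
A^* = A^T =
[[0, 1, -1],
 [2, 2, -1]]

For real matrices with standard dot products, the defining identity <Ax, y> = <x, A^* y> gives (Ax)^T y = x^T (A^*) y, i.e. x^T A^T y = x^T (A^*) y. Since this holds for all x, y, we must have A^* = A^T. Therefore
A^* =
[[0, 1, -1],
 [2, 2, -1]].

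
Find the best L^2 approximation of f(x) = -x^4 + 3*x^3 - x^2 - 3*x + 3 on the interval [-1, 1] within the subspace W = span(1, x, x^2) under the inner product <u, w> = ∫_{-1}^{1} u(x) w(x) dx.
g(x) = -13*x^2/7 - 6*x/5 + 108/35

The best approximation g ∈ W is the orthogonal projection of f onto W. Writing g = a_0 + a_1 x + a_2 x^2, the coefficients solve the normal equations G · a = b where
  G_{ij} = <φ_i, φ_j> and b_i = <f, φ_i>, with φ_0 = 1, φ_1 = x, φ_2 = x^2.
G =
  [2, 0, 2/3]
  [0, 2/3, 0]
  [2/3, 0, 2/5],
b = (74/15, -4/5, 46/35).
Solving gives a_0 = 108/35, a_1 = -6/5, a_2 = -13/7, so
  g(x) = -13*x^2/7 - 6*x/5 + 108/35.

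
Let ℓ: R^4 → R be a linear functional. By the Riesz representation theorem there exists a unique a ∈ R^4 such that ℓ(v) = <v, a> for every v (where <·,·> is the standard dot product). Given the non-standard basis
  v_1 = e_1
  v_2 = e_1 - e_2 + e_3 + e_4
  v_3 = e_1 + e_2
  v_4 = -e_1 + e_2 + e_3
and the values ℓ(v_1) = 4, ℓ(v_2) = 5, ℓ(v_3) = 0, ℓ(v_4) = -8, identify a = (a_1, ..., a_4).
a = (4, -4, 0, -3)

Write a = (a_1, ..., a_4) in the standard basis. For each basis vector v_i, ℓ(v_i) = <v_i, a> is a linear equation in the a_j's. Collect the n equations into a matrix system V a = ℓ, where row i of V is v_i (expressed in the standard basis). Since V is invertible (lower-triangular with 1s on the diagonal, up to permutation), solve by back-substitution:
  V =
[[1, 0, 0, 0],
 [1, -1, 1, 1],
 [1, 1, 0, 0],
 [-1, 1, 1, 0]]
  V a = (4, 5, 0, -8)
Solving gives a = (4, -4, 0, -3).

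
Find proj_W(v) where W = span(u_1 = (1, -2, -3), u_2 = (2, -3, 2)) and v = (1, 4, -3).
proj_W(v) = (-5/3, 92/39, -109/39)

Set up U = [u_1 | ... | u_2] ∈ R^(3×2). The projector onto W = col(U) is P = U (U^T U)^(-1) U^T.
Compute U^T U =
  [14, 2]
  [2, 17],
and U^T v = (2, -16).
Solve U^T U · c = U^T v for the coefficients: c = (11/39, -38/39). The projection is proj_W(v) = U c.
Check: (v - proj_W(v)) · u_1 = 0  (should be 0).
Check: (v - proj_W(v)) · u_2 = 0  (should be 0).
Result: proj_W(v) = (-5/3, 92/39, -109/39).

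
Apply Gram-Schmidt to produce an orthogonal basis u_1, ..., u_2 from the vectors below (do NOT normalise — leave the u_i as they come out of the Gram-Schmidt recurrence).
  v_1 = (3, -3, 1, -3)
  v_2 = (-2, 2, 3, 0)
Orthogonal basis:
  u_1 = (3, -3, 1, -3)
  u_2 = (-29/28, 29/28, 93/28, -27/28)

Apply the Gram-Schmidt recurrence
  u_1 = v_1
  u_i = v_i − Σ_{j<i} ((v_i · u_j) / (u_j · u_j)) · u_j.

Step by step this gives:
  u_1 = (3, -3, 1, -3)
  u_2 = (-29/28, 29/28, 93/28, -27/28)

Orthogonality check:
  u_2 · u_1 = 0 (should be 0)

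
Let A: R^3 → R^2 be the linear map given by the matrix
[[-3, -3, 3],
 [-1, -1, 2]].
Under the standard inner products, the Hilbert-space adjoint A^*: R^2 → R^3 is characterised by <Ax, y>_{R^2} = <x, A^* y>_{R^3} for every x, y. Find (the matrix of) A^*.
A^* = A^T =
[[-3, -1],
 [-3, -1],
 [3, 2]]

For real matrices with standard dot products, the defining identity <Ax, y> = <x, A^* y> gives (Ax)^T y = x^T (A^*) y, i.e. x^T A^T y = x^T (A^*) y. Since this holds for all x, y, we must have A^* = A^T. Therefore
A^* =
[[-3, -1],
 [-3, -1],
 [3, 2]].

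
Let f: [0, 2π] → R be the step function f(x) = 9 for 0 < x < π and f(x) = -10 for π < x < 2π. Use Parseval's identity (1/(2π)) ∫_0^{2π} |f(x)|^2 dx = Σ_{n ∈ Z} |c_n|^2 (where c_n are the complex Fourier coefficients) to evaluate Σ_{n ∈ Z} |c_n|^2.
Σ |c_n|^2 = 181/2

Parseval equates the L^2 energy of f (normalised by 1/(2π)) with the ℓ^2 sum of its Fourier coefficients: (1/(2π)) ∫_0^{2π} |f|^2 = Σ |c_n|^2.
Compute the left side: (1/(2π)) [∫_0^π 9^2 dx + ∫_π^{2π} (-10)^2 dx] = (1/(2π)) · (81π + 100π) = (81 + 100)/2 = 181/2.
So Σ_{n ∈ Z} |c_n|^2 = 181/2.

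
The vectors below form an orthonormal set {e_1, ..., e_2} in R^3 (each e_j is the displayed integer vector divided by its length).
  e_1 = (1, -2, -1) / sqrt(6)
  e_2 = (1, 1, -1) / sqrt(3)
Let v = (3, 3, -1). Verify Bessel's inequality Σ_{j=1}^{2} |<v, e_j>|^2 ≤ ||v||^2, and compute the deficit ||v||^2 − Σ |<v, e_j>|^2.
Σ |<v, e_j>|^2 = 17; ||v||^2 = 19; deficit = 2

Write each e_j = u_j / sqrt(<u_j, u_j>) where u_j is the displayed integer vector. Then <v, e_j> = <v, u_j> / sqrt(<u_j, u_j>), so |<v, e_j>|^2 = <v, u_j>^2 / <u_j, u_j>.
Coefficients: <v, e_1> = -2/sqrt(6), <v, e_2> = 7/sqrt(3).
Square and sum: Σ |<v, e_j>|^2 = 17.
Compute ||v||^2 = v·v = 19.
Deficit = 19 − 17 = 2 ≥ 0, confirming Bessel's inequality. (The deficit equals ||v − Σ <v,e_j> e_j||^2, the squared distance from v to span{e_j}.)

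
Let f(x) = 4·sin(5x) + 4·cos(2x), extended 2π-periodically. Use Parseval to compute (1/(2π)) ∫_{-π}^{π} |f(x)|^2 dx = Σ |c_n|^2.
Σ |c_n|^2 = 16

Expand |f|^2 and use orthogonality of {sin(nx), cos(mx)} on [-π, π]:
  ∫_{-π}^{π} sin(nx)^2 dx = π, ∫ cos(mx)^2 dx = π, and cross terms integrate to 0.
So ∫_{-π}^{π} f(x)^2 dx = 4^2 · π + 4^2 · π = (16 + 16)π.
Divide by 2π: (16 + 16)/2 = 16.
By Parseval, this equals Σ |c_n|^2.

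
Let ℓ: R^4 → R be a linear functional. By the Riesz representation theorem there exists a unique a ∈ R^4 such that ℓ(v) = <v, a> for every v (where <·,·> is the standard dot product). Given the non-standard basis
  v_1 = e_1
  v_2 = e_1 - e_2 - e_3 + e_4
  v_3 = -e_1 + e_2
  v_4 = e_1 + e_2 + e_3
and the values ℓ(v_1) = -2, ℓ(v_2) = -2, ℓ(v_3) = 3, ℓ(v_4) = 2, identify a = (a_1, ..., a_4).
a = (-2, 1, 3, 4)

Write a = (a_1, ..., a_4) in the standard basis. For each basis vector v_i, ℓ(v_i) = <v_i, a> is a linear equation in the a_j's. Collect the n equations into a matrix system V a = ℓ, where row i of V is v_i (expressed in the standard basis). Since V is invertible (lower-triangular with 1s on the diagonal, up to permutation), solve by back-substitution:
  V =
[[1, 0, 0, 0],
 [1, -1, -1, 1],
 [-1, 1, 0, 0],
 [1, 1, 1, 0]]
  V a = (-2, -2, 3, 2)
Solving gives a = (-2, 1, 3, 4).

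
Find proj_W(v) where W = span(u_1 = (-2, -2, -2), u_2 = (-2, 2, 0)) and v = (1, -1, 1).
proj_W(v) = (4/3, -2/3, 1/3)

Set up U = [u_1 | ... | u_2] ∈ R^(3×2). The projector onto W = col(U) is P = U (U^T U)^(-1) U^T.
Compute U^T U =
  [12, 0]
  [0, 8],
and U^T v = (-2, -4).
Solve U^T U · c = U^T v for the coefficients: c = (-1/6, -1/2). The projection is proj_W(v) = U c.
Check: (v - proj_W(v)) · u_1 = 0  (should be 0).
Check: (v - proj_W(v)) · u_2 = 0  (should be 0).
Result: proj_W(v) = (4/3, -2/3, 1/3).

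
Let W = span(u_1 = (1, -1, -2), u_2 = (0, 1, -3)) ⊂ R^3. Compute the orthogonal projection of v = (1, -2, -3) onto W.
proj_W(v) = (11/7, -58/35, -101/35)

Set up U = [u_1 | ... | u_2] ∈ R^(3×2). The projector onto W = col(U) is P = U (U^T U)^(-1) U^T.
Compute U^T U =
  [6, 5]
  [5, 10],
and U^T v = (9, 7).
Solve U^T U · c = U^T v for the coefficients: c = (11/7, -3/35). The projection is proj_W(v) = U c.
Check: (v - proj_W(v)) · u_1 = 0  (should be 0).
Check: (v - proj_W(v)) · u_2 = 0  (should be 0).
Result: proj_W(v) = (11/7, -58/35, -101/35).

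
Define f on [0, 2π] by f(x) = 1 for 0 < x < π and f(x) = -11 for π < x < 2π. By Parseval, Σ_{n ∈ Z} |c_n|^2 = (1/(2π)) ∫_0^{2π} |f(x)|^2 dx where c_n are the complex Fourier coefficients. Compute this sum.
Σ |c_n|^2 = 61

Parseval equates the L^2 energy of f (normalised by 1/(2π)) with the ℓ^2 sum of its Fourier coefficients: (1/(2π)) ∫_0^{2π} |f|^2 = Σ |c_n|^2.
Compute the left side: (1/(2π)) [∫_0^π 1^2 dx + ∫_π^{2π} (-11)^2 dx] = (1/(2π)) · (1π + 121π) = (1 + 121)/2 = 61.
So Σ_{n ∈ Z} |c_n|^2 = 61.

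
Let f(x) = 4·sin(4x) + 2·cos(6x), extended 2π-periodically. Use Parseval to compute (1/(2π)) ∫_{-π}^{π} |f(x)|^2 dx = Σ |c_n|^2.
Σ |c_n|^2 = 10

Expand |f|^2 and use orthogonality of {sin(nx), cos(mx)} on [-π, π]:
  ∫_{-π}^{π} sin(nx)^2 dx = π, ∫ cos(mx)^2 dx = π, and cross terms integrate to 0.
So ∫_{-π}^{π} f(x)^2 dx = 4^2 · π + 2^2 · π = (16 + 4)π.
Divide by 2π: (16 + 4)/2 = 10.
By Parseval, this equals Σ |c_n|^2.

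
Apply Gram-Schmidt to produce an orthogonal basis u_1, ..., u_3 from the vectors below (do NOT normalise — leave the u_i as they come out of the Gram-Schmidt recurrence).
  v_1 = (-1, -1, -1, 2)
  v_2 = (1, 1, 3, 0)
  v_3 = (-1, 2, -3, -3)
Orthogonal basis:
  u_1 = (-1, -1, -1, 2)
  u_2 = (2/7, 2/7, 16/7, 10/7)
  u_3 = (-15/13, 24/13, -3/13, 3/13)

Apply the Gram-Schmidt recurrence
  u_1 = v_1
  u_i = v_i − Σ_{j<i} ((v_i · u_j) / (u_j · u_j)) · u_j.

Step by step this gives:
  u_1 = (-1, -1, -1, 2)
  u_2 = (2/7, 2/7, 16/7, 10/7)
  u_3 = (-15/13, 24/13, -3/13, 3/13)

Orthogonality check:
  u_2 · u_1 = 0 (should be 0)
  u_3 · u_1 = 0 (should be 0)
  u_3 · u_2 = 0 (should be 0)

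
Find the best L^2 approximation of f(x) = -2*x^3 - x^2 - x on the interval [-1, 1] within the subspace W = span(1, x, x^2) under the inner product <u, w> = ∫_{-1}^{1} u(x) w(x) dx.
g(x) = -x^2 - 11*x/5

The best approximation g ∈ W is the orthogonal projection of f onto W. Writing g = a_0 + a_1 x + a_2 x^2, the coefficients solve the normal equations G · a = b where
  G_{ij} = <φ_i, φ_j> and b_i = <f, φ_i>, with φ_0 = 1, φ_1 = x, φ_2 = x^2.
G =
  [2, 0, 2/3]
  [0, 2/3, 0]
  [2/3, 0, 2/5],
b = (-2/3, -22/15, -2/5).
Solving gives a_0 = 0, a_1 = -11/5, a_2 = -1, so
  g(x) = -x^2 - 11*x/5.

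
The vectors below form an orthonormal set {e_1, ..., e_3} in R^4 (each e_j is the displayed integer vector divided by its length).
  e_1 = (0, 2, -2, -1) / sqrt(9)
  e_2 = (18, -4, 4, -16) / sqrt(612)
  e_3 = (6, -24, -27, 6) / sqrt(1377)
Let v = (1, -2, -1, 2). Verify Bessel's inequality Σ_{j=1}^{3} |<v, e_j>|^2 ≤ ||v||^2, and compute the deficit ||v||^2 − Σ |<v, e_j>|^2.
Σ |<v, e_j>|^2 = 74/9; ||v||^2 = 10; deficit = 16/9

Write each e_j = u_j / sqrt(<u_j, u_j>) where u_j is the displayed integer vector. Then <v, e_j> = <v, u_j> / sqrt(<u_j, u_j>), so |<v, e_j>|^2 = <v, u_j>^2 / <u_j, u_j>.
Coefficients: <v, e_1> = -4/sqrt(9), <v, e_2> = -10/sqrt(612), <v, e_3> = 93/sqrt(1377).
Square and sum: Σ |<v, e_j>|^2 = 74/9.
Compute ||v||^2 = v·v = 10.
Deficit = 10 − 74/9 = 16/9 ≥ 0, confirming Bessel's inequality. (The deficit equals ||v − Σ <v,e_j> e_j||^2, the squared distance from v to span{e_j}.)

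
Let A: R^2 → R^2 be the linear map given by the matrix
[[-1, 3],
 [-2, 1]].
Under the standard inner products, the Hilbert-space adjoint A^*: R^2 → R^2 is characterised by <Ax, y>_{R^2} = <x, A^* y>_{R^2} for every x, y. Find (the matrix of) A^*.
A^* = A^T =
[[-1, -2],
 [3, 1]]

For real matrices with standard dot products, the defining identity <Ax, y> = <x, A^* y> gives (Ax)^T y = x^T (A^*) y, i.e. x^T A^T y = x^T (A^*) y. Since this holds for all x, y, we must have A^* = A^T. Therefore
A^* =
[[-1, -2],
 [3, 1]].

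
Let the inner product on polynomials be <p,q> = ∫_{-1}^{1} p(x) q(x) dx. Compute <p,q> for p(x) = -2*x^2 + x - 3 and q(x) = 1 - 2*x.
<p,q> = -26/3

Expand the product: p(x)·q(x) = 4*x^3 - 4*x^2 + 7*x - 3.
∫_{-1}^{1} of each monomial x^k gives [2/(k+1) if k even, 0 if k odd]. Integrating term-by-term (or equivalently evaluating the antiderivative F(x) = x^4 - 4*x^3/3 + 7*x^2/2 - 3*x at the endpoints):
  F(1) − F(−1) = 1/6 − (53/6) = -26/3.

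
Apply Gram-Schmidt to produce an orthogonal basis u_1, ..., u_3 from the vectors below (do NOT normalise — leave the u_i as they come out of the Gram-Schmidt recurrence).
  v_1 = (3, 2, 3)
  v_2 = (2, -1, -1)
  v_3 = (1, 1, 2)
Orthogonal basis:
  u_1 = (3, 2, 3)
  u_2 = (41/22, -12/11, -25/22)
  u_3 = (-4/131, -36/131, 28/131)

Apply the Gram-Schmidt recurrence
  u_1 = v_1
  u_i = v_i − Σ_{j<i} ((v_i · u_j) / (u_j · u_j)) · u_j.

Step by step this gives:
  u_1 = (3, 2, 3)
  u_2 = (41/22, -12/11, -25/22)
  u_3 = (-4/131, -36/131, 28/131)

Orthogonality check:
  u_2 · u_1 = 0 (should be 0)
  u_3 · u_1 = 0 (should be 0)
  u_3 · u_2 = 0 (should be 0)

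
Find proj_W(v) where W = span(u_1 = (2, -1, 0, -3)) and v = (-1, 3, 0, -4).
proj_W(v) = (1, -1/2, 0, -3/2)

Set up U = [u_1 | ... | u_1] ∈ R^(4×1). The projector onto W = col(U) is P = U (U^T U)^(-1) U^T.
Compute U^T U =
  [14],
and U^T v = (7).
Solve U^T U · c = U^T v for the coefficients: c = (1/2). The projection is proj_W(v) = U c.
Check: (v - proj_W(v)) · u_1 = 0  (should be 0).
Result: proj_W(v) = (1, -1/2, 0, -3/2).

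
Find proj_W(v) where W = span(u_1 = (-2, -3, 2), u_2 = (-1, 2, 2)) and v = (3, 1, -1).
proj_W(v) = (83/51, 65/51, -100/51)

Set up U = [u_1 | ... | u_2] ∈ R^(3×2). The projector onto W = col(U) is P = U (U^T U)^(-1) U^T.
Compute U^T U =
  [17, 0]
  [0, 9],
and U^T v = (-11, -3).
Solve U^T U · c = U^T v for the coefficients: c = (-11/17, -1/3). The projection is proj_W(v) = U c.
Check: (v - proj_W(v)) · u_1 = 0  (should be 0).
Check: (v - proj_W(v)) · u_2 = 0  (should be 0).
Result: proj_W(v) = (83/51, 65/51, -100/51).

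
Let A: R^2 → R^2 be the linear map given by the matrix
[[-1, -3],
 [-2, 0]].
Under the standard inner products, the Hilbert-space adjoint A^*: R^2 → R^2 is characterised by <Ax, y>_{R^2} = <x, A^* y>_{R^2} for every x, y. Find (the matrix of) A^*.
A^* = A^T =
[[-1, -2],
 [-3, 0]]

For real matrices with standard dot products, the defining identity <Ax, y> = <x, A^* y> gives (Ax)^T y = x^T (A^*) y, i.e. x^T A^T y = x^T (A^*) y. Since this holds for all x, y, we must have A^* = A^T. Therefore
A^* =
[[-1, -2],
 [-3, 0]].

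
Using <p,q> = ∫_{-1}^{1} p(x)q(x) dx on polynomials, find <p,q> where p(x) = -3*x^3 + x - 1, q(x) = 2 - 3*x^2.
<p,q> = -2

Expand the product: p(x)·q(x) = 9*x^5 - 9*x^3 + 3*x^2 + 2*x - 2.
∫_{-1}^{1} of each monomial x^k gives [2/(k+1) if k even, 0 if k odd]. Integrating term-by-term (or equivalently evaluating the antiderivative F(x) = 3*x^6/2 - 9*x^4/4 + x^3 + x^2 - 2*x at the endpoints):
  F(1) − F(−1) = -3/4 − (5/4) = -2.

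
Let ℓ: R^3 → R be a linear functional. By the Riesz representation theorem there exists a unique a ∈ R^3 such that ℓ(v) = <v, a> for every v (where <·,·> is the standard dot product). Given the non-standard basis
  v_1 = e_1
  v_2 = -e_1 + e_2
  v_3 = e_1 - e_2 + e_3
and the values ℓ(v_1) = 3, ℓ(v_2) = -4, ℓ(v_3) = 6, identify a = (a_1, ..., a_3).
a = (3, -1, 2)

Write a = (a_1, ..., a_3) in the standard basis. For each basis vector v_i, ℓ(v_i) = <v_i, a> is a linear equation in the a_j's. Collect the n equations into a matrix system V a = ℓ, where row i of V is v_i (expressed in the standard basis). Since V is invertible (lower-triangular with 1s on the diagonal, up to permutation), solve by back-substitution:
  V =
[[1, 0, 0],
 [-1, 1, 0],
 [1, -1, 1]]
  V a = (3, -4, 6)
Solving gives a = (3, -1, 2).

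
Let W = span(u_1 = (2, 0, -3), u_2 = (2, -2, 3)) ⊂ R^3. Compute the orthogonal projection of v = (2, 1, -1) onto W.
proj_W(v) = (68/49, -11/49, -69/49)

Set up U = [u_1 | ... | u_2] ∈ R^(3×2). The projector onto W = col(U) is P = U (U^T U)^(-1) U^T.
Compute U^T U =
  [13, -5]
  [-5, 17],
and U^T v = (7, -1).
Solve U^T U · c = U^T v for the coefficients: c = (57/98, 11/98). The projection is proj_W(v) = U c.
Check: (v - proj_W(v)) · u_1 = 0  (should be 0).
Check: (v - proj_W(v)) · u_2 = 0  (should be 0).
Result: proj_W(v) = (68/49, -11/49, -69/49).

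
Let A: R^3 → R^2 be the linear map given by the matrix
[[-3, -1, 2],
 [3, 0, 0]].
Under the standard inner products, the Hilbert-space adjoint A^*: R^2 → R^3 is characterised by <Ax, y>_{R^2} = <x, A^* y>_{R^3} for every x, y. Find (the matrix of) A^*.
A^* = A^T =
[[-3, 3],
 [-1, 0],
 [2, 0]]

For real matrices with standard dot products, the defining identity <Ax, y> = <x, A^* y> gives (Ax)^T y = x^T (A^*) y, i.e. x^T A^T y = x^T (A^*) y. Since this holds for all x, y, we must have A^* = A^T. Therefore
A^* =
[[-3, 3],
 [-1, 0],
 [2, 0]].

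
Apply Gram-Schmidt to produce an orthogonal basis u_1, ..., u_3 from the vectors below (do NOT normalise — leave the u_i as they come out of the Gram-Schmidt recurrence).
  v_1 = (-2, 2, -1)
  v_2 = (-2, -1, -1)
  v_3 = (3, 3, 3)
Orthogonal basis:
  u_1 = (-2, 2, -1)
  u_2 = (-4/3, -5/3, -2/3)
  u_3 = (-3/5, 0, 6/5)

Apply the Gram-Schmidt recurrence
  u_1 = v_1
  u_i = v_i − Σ_{j<i} ((v_i · u_j) / (u_j · u_j)) · u_j.

Step by step this gives:
  u_1 = (-2, 2, -1)
  u_2 = (-4/3, -5/3, -2/3)
  u_3 = (-3/5, 0, 6/5)

Orthogonality check:
  u_2 · u_1 = 0 (should be 0)
  u_3 · u_1 = 0 (should be 0)
  u_3 · u_2 = 0 (should be 0)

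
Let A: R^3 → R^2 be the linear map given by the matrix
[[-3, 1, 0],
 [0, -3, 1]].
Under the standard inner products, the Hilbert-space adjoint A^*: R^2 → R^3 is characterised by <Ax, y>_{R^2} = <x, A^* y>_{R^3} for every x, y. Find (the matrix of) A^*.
A^* = A^T =
[[-3, 0],
 [1, -3],
 [0, 1]]

For real matrices with standard dot products, the defining identity <Ax, y> = <x, A^* y> gives (Ax)^T y = x^T (A^*) y, i.e. x^T A^T y = x^T (A^*) y. Since this holds for all x, y, we must have A^* = A^T. Therefore
A^* =
[[-3, 0],
 [1, -3],
 [0, 1]].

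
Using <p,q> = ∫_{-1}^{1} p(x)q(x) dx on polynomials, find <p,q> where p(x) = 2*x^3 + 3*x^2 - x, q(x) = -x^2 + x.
<p,q> = -16/15

Expand the product: p(x)·q(x) = -2*x^5 - x^4 + 4*x^3 - x^2.
∫_{-1}^{1} of each monomial x^k gives [2/(k+1) if k even, 0 if k odd]. Integrating term-by-term (or equivalently evaluating the antiderivative F(x) = -x^6/3 - x^5/5 + x^4 - x^3/3 at the endpoints):
  F(1) − F(−1) = 2/15 − (6/5) = -16/15.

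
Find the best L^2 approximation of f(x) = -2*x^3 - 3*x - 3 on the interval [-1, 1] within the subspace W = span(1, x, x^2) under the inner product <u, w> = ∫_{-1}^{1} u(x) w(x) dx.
g(x) = -21*x/5 - 3

The best approximation g ∈ W is the orthogonal projection of f onto W. Writing g = a_0 + a_1 x + a_2 x^2, the coefficients solve the normal equations G · a = b where
  G_{ij} = <φ_i, φ_j> and b_i = <f, φ_i>, with φ_0 = 1, φ_1 = x, φ_2 = x^2.
G =
  [2, 0, 2/3]
  [0, 2/3, 0]
  [2/3, 0, 2/5],
b = (-6, -14/5, -2).
Solving gives a_0 = -3, a_1 = -21/5, a_2 = 0, so
  g(x) = -21*x/5 - 3.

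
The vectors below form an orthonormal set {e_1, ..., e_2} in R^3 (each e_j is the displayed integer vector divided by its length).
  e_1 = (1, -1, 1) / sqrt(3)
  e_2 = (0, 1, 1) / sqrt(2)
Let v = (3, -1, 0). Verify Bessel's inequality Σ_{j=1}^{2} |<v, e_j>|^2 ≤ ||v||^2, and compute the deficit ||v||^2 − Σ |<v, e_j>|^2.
Σ |<v, e_j>|^2 = 35/6; ||v||^2 = 10; deficit = 25/6

Write each e_j = u_j / sqrt(<u_j, u_j>) where u_j is the displayed integer vector. Then <v, e_j> = <v, u_j> / sqrt(<u_j, u_j>), so |<v, e_j>|^2 = <v, u_j>^2 / <u_j, u_j>.
Coefficients: <v, e_1> = 4/sqrt(3), <v, e_2> = -1/sqrt(2).
Square and sum: Σ |<v, e_j>|^2 = 35/6.
Compute ||v||^2 = v·v = 10.
Deficit = 10 − 35/6 = 25/6 ≥ 0, confirming Bessel's inequality. (The deficit equals ||v − Σ <v,e_j> e_j||^2, the squared distance from v to span{e_j}.)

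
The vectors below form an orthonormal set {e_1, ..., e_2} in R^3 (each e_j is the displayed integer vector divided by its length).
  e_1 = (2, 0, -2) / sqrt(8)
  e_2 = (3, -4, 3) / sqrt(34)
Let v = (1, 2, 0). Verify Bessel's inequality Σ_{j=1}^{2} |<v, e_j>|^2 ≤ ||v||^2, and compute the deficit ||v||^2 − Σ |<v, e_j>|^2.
Σ |<v, e_j>|^2 = 21/17; ||v||^2 = 5; deficit = 64/17

Write each e_j = u_j / sqrt(<u_j, u_j>) where u_j is the displayed integer vector. Then <v, e_j> = <v, u_j> / sqrt(<u_j, u_j>), so |<v, e_j>|^2 = <v, u_j>^2 / <u_j, u_j>.
Coefficients: <v, e_1> = 2/sqrt(8), <v, e_2> = -5/sqrt(34).
Square and sum: Σ |<v, e_j>|^2 = 21/17.
Compute ||v||^2 = v·v = 5.
Deficit = 5 − 21/17 = 64/17 ≥ 0, confirming Bessel's inequality. (The deficit equals ||v − Σ <v,e_j> e_j||^2, the squared distance from v to span{e_j}.)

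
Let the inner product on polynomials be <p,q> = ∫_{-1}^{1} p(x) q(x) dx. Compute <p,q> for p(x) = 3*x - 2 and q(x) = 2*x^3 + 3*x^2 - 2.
<p,q> = 32/5

Expand the product: p(x)·q(x) = 6*x^4 + 5*x^3 - 6*x^2 - 6*x + 4.
∫_{-1}^{1} of each monomial x^k gives [2/(k+1) if k even, 0 if k odd]. Integrating term-by-term (or equivalently evaluating the antiderivative F(x) = 6*x^5/5 + 5*x^4/4 - 2*x^3 - 3*x^2 + 4*x at the endpoints):
  F(1) − F(−1) = 29/20 − (-99/20) = 32/5.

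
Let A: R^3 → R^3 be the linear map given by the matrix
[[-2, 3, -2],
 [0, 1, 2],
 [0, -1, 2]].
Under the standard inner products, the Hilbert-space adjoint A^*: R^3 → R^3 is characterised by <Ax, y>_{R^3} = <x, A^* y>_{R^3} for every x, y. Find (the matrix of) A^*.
A^* = A^T =
[[-2, 0, 0],
 [3, 1, -1],
 [-2, 2, 2]]

For real matrices with standard dot products, the defining identity <Ax, y> = <x, A^* y> gives (Ax)^T y = x^T (A^*) y, i.e. x^T A^T y = x^T (A^*) y. Since this holds for all x, y, we must have A^* = A^T. Therefore
A^* =
[[-2, 0, 0],
 [3, 1, -1],
 [-2, 2, 2]].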